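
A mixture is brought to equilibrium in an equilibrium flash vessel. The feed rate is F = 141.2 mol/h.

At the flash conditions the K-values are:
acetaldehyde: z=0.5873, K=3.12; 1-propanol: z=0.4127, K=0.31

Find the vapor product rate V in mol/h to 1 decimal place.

Binary case is linear: z₁(K₁−1)(1+V/F(K₂−1)) + z₂(K₂−1)(1+V/F(K₁−1)) = 0
⇒ V/F = [z₁(K₁−1)+z₂(K₂−1)] / [−(K₁−1)(K₂−1)] = 0.96031/1.46280 = 0.6565
Then V = V/F·F = 0.6565·141.2 = 92.7 mol/h and L = F − V = 48.5 mol/h.

V = 92.7 mol/h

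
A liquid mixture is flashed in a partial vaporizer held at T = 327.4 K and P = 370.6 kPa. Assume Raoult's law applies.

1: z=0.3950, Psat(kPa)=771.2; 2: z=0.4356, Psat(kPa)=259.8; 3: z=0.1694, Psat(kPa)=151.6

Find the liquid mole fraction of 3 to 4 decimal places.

Raoult's law: Kᵢ = Pᵢˢᵃᵗ/P = Pᵢˢᵃᵗ/370.6.
  K_1 = 771.2/370.6 = 2.080950, K_2 = 259.8/370.6 = 0.701025, K_3 = 151.6/370.6 = 0.409066
Rachford–Rice: g(V/F) = Σ zᵢ(Kᵢ−1)/(1+V/F(Kᵢ−1)) = 0.
Feasibility: ΣzᵢKᵢ = 1.1966, Σzᵢ/Kᵢ = 1.2253 — both > 1, two phases present.
Newton iteration, V/F⁰ = 0.5:
  V/F = 0.5000: g = -0.01804, g' = -0.3675 → V/F = 0.4509
  V/F = 0.4509: g = 0.00006, g' = -0.3706 → V/F = 0.4511
Converged at V/F = 0.4511.
Compositions from xᵢ = zᵢ/(1+V/F(Kᵢ−1)), yᵢ = Kᵢxᵢ:
  1: x = 0.2655, y = 0.5525
  2: x = 0.5035, y = 0.3530
  3: x = 0.2310, y = 0.0945

x_3 = 0.2310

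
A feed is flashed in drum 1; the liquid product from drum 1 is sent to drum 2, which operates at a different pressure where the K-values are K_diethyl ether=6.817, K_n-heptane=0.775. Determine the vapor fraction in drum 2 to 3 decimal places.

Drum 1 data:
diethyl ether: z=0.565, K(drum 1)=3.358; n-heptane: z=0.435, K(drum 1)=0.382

Drum 1:
Iterate (Newton) starting at ψ₁ = 0.5:
  ψ₁ = 0.500: g = 0.2224, g' = -1.010 → ψ₁ = 0.720
  ψ₁ = 0.720: g = 0.0092, g' = -0.971 → ψ₁ = 0.730
Converged at ψ₁ = 0.730.
Drum-1 compositions:
  diethyl ether: x = 0.208, y = 0.697
  n-heptane: x = 0.792, y = 0.303
Drum-2 feed = drum-1 liquid: z₂ = (0.2077, 0.7923).
Drum 2:
Material balance + equilibrium reduce to Σ zᵢ(Kᵢ−1)/(1+ψ₂(Kᵢ−1)) = 0.
Feasibility: ΣzᵢKᵢ = 2.030, Σzᵢ/Kᵢ = 1.053 — both > 1, two phases present.
Newton iteration, ψ₂⁰ = 0.34:
  ψ₂ = 0.340: g = 0.2126, g' = -0.839 → ψ₂ = 0.593
  ψ₂ = 0.593: g = 0.0656, g' = -0.408 → ψ₂ = 0.754
  ψ₂ = 0.754: g = 0.0095, g' = -0.300 → ψ₂ = 0.786
  ψ₂ = 0.786: g = 0.0002, g' = -0.286 → ψ₂ = 0.787
Converged at ψ₂ = 0.787.
  diethyl ether: x = 0.037, y = 0.254
  n-heptane: x = 0.963, y = 0.746

V/F (drum 2) = 0.787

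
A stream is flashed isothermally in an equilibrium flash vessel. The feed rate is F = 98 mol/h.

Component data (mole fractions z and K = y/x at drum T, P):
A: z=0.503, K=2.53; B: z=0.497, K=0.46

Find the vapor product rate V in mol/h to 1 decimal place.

V = 59.5 mol/h

Let ψ = V/F and solve Σ zᵢ(Kᵢ−1)/(1+ψ(Kᵢ−1)) = 0.
Feasibility: ΣzᵢKᵢ = 1.501, Σzᵢ/Kᵢ = 1.279 — both > 1, two phases present.
Binary case is linear: z₁(K₁−1)(1+ψ(K₂−1)) + z₂(K₂−1)(1+ψ(K₁−1)) = 0
⇒ ψ = [z₁(K₁−1)+z₂(K₂−1)] / [−(K₁−1)(K₂−1)] = 0.5012/0.8262 = 0.607
Then V = ψ·F = 0.6066·98 = 59.5 mol/h and L = F − V = 38.5 mol/h.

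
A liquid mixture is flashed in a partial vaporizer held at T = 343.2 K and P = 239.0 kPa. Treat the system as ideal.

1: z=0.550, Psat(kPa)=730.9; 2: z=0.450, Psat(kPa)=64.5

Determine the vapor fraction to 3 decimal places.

ψ = 0.535

Raoult's law: Kᵢ = Pᵢˢᵃᵗ/P = Pᵢˢᵃᵗ/239.0.
  K_1 = 730.9/239.0 = 3.05816, K_2 = 64.5/239.0 = 0.26987
Newton iteration, ψ⁰ = 0.5:
  ψ = 0.500: g = 0.0404, g' = -1.161 → ψ = 0.535
Converged at ψ = 0.535.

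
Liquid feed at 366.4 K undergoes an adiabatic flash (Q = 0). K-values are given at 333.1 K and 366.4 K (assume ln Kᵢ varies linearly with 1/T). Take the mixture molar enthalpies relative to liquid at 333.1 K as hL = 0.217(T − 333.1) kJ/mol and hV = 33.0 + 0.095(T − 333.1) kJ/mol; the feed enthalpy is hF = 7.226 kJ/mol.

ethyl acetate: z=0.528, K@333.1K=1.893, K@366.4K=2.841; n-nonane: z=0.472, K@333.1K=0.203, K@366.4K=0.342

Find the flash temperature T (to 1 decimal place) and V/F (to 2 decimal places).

T = 336.9 K, V/F = 0.20

Adiabatic flash: solve Rachford–Rice at each trial T, then check hF = ψ·hV(T) + (1−ψ)·hL(T).
  T = 333.1 K: K = (1.893, 0.203), RR gives ψ = 0.134, H_out = 4.420 kJ/mol
  T = 366.4 K: K = (2.841, 0.342), RR gives ψ = 0.546, H_out = 23.027 kJ/mol
  T = 349.8 K: K = (2.343, 0.267), RR gives ψ = 0.369, H_out = 15.045 kJ/mol
  T = 341.5 K: K = (2.113, 0.234), RR gives ψ = 0.265, H_out = 10.295 kJ/mol
  T = 337.3 K: K = (2.001, 0.218), RR gives ψ = 0.204, H_out = 7.533 kJ/mol
  T = 335.2 K: K = (1.947, 0.210), RR gives ψ = 0.170, H_out = 6.027 kJ/mol
Linear interpolation between T = 335.2 (H_out = 6.027) and T = 337.3 (H_out = 7.533) on hF = 7.226 gives T ≈ 336.9 K, at which ψ = 0.20.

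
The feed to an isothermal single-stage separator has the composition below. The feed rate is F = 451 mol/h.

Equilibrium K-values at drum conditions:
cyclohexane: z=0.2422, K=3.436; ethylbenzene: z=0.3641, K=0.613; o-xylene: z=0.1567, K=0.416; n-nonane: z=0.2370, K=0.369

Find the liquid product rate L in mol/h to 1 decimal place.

L = 375.6 mol/h

Rachford–Rice: g(β) = Σ zᵢ(Kᵢ−1)/(1+β(Kᵢ−1)) = 0.
Feasibility: ΣzᵢKᵢ = 1.2080, Σzᵢ/Kᵢ = 1.6834 — both > 1, two phases present.
Iterate (Newton) starting at β = 0.55:
  β = 0.5500: g = -0.29070, g' = -0.6879 → β = 0.1274
  β = 0.1274: g = 0.04058, g' = -1.0714 → β = 0.1653
  β = 0.1653: g = 0.00188, g' = -0.9759 → β = 0.1672
Converged at β = 0.1672.
Then V = β·F = 0.1672·451 = 75.4 mol/h and L = F − V = 375.6 mol/h.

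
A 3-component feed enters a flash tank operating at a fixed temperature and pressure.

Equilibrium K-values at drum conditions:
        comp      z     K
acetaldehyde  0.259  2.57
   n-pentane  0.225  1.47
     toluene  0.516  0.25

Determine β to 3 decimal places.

Rachford–Rice: g(β) = Σ zᵢ(Kᵢ−1)/(1+β(Kᵢ−1)) = 0.
g(0) = ΣzᵢKᵢ − 1 = 0.125 and g(1) = 1 − Σzᵢ/Kᵢ = -1.318, so a root lies in (0, 1).
Newton–Raphson from β = 0.5:
  β = 0.500: g = -0.3058, g' = -0.976 → β = 0.187
  β = 0.187: g = -0.0383, g' = -0.816 → β = 0.140
Converged at β = 0.140.

β = 0.140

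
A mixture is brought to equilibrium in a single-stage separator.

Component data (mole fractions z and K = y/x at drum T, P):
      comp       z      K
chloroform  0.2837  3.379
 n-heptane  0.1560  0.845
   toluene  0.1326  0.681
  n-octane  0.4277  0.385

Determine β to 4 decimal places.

Rachford–Rice: g(β) = Σ zᵢ(Kᵢ−1)/(1+β(Kᵢ−1)) = 0.
g(0) = ΣzᵢKᵢ − 1 = 0.3454 and g(1) = 1 − Σzᵢ/Kᵢ = -0.5742, so a root lies in (0, 1).
Newton iteration, β⁰ = 0.5:
  β = 0.5000: g = -0.14812, g' = -0.6958 → β = 0.2871
  β = 0.2871: g = 0.00970, g' = -0.8259 → β = 0.2989
  β = 0.2989: g = 0.00008, g' = -0.8119 → β = 0.2990
Converged at β = 0.2990.

β = 0.2990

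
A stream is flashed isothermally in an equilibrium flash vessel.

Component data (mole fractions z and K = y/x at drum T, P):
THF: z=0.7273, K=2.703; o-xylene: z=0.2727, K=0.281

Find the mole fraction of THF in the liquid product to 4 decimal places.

x_THF = 0.2969

Rachford–Rice: g(β) = Σ zᵢ(Kᵢ−1)/(1+β(Kᵢ−1)) = 0.
g(0) = ΣzᵢKᵢ − 1 = 1.0425 and g(1) = 1 − Σzᵢ/Kᵢ = -0.2395, so a root lies in (0, 1).
Binary case is linear: z₁(K₁−1)(1+β(K₂−1)) + z₂(K₂−1)(1+β(K₁−1)) = 0
⇒ β = [z₁(K₁−1)+z₂(K₂−1)] / [−(K₁−1)(K₂−1)] = 1.04252/1.22446 = 0.8514
Compositions from xᵢ = zᵢ/(1+β(Kᵢ−1)), yᵢ = Kᵢxᵢ:
  THF: x = 0.2969, y = 0.8024
  o-xylene: x = 0.7031, y = 0.1976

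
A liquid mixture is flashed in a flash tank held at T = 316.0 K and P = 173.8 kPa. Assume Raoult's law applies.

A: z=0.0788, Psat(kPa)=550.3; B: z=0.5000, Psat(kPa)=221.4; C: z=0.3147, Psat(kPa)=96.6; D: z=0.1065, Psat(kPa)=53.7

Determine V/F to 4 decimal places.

V/F = 0.2287

Raoult's law: Kᵢ = Pᵢˢᵃᵗ/P = Pᵢˢᵃᵗ/173.8.
  K_A = 550.3/173.8 = 3.166283, K_B = 221.4/173.8 = 1.273878, K_C = 96.6/173.8 = 0.555811, K_D = 53.7/173.8 = 0.308976
Material balance + equilibrium reduce to Σ zᵢ(Kᵢ−1)/(1+V/F(Kᵢ−1)) = 0.
g(0) = ΣzᵢKᵢ − 1 = 0.0943 and g(1) = 1 − Σzᵢ/Kᵢ = -0.3283, so a root lies in (0, 1).
Iterate (Newton) starting at V/F = 0.59:
  V/F = 0.5900: g = -0.12086, g' = -0.3580 → V/F = 0.2524
  V/F = 0.2524: g = -0.00814, g' = -0.3407 → V/F = 0.2285
  V/F = 0.2285: g = 0.00008, g' = -0.3473 → V/F = 0.2287
Converged at V/F = 0.2287.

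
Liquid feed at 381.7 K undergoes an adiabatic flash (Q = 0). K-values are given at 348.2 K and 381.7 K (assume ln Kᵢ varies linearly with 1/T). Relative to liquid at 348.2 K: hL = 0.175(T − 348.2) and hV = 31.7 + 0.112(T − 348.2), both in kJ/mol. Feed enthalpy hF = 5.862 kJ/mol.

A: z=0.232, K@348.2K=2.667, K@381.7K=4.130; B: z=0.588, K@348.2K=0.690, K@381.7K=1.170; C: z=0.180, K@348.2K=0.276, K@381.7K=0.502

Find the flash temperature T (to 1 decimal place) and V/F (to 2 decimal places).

T = 351.0 K, V/F = 0.17

Adiabatic flash: solve Rachford–Rice at each trial T, then check hF = ψ·hV(T) + (1−ψ)·hL(T).
  T = 348.2 K: K = (2.667, 0.690, 0.276), RR gives ψ = 0.104, H_out = 3.313 kJ/mol
  T = 381.7 K: K = (4.130, 1.170, 0.502), RR gives ψ = 1.000, H_out = 35.452 kJ/mol
  T = 364.9 K: K = (3.350, 0.909, 0.377), RR gives ψ = 0.576, H_out = 20.585 kJ/mol
  T = 356.5 K: K = (2.995, 0.794, 0.323), RR gives ψ = 0.315, H_out = 11.260 kJ/mol
  T = 352.4 K: K = (2.830, 0.741, 0.299), RR gives ψ = 0.206, H_out = 7.226 kJ/mol
  T = 350.3 K: K = (2.748, 0.715, 0.288), RR gives ψ = 0.155, H_out = 5.250 kJ/mol
Linear interpolation between T = 350.3 (H_out = 5.250) and T = 352.4 (H_out = 7.226) on hF = 5.862 gives T ≈ 351.0 K, at which ψ = 0.17.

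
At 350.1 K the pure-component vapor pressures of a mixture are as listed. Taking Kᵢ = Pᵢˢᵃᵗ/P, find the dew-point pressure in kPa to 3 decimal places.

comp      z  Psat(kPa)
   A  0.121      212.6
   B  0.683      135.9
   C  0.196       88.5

Pdew = 128.048 kPa

At the dew point ψ → 1, so Σzᵢ/Kᵢ = 1 with Kᵢ = Pᵢˢᵃᵗ/P ⇒ 1/P = Σzᵢ/Pᵢˢᵃᵗ.
1/P = 0.121/212.6 + 0.683/135.9 + 0.196/88.5 = 0.007810 ⇒ P = 128.048 kPa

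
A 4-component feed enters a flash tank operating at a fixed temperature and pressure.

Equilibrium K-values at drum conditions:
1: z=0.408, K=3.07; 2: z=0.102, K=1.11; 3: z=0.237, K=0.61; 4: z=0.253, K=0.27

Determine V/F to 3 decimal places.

Material balance + equilibrium reduce to Σ zᵢ(Kᵢ−1)/(1+V/F(Kᵢ−1)) = 0.
Feasibility: ΣzᵢKᵢ = 1.579, Σzᵢ/Kᵢ = 1.550 — both > 1, two phases present.
Newton–Raphson from V/F = 0.5:
  V/F = 0.500: g = 0.0200, g' = -0.813 → V/F = 0.525
Converged at V/F = 0.525.

V/F = 0.525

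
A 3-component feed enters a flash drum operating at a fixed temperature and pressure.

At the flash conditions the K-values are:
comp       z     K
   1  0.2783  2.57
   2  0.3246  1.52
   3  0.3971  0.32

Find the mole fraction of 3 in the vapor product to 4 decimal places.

y_3 = 0.1841

Rachford–Rice: g(V/F) = Σ zᵢ(Kᵢ−1)/(1+V/F(Kᵢ−1)) = 0.
Check two-phase: ΣzᵢKᵢ = 1.3357 > 1 and Σzᵢ/Kᵢ = 1.5628 > 1, so g(0) = 0.3357 > 0 and g(1) = -0.5628 < 0.
Iterate (Newton) starting at V/F = 0.5:
  V/F = 0.5000: g = -0.03039, g' = -0.6921 → V/F = 0.4561
  V/F = 0.4561: g = -0.00038, g' = -0.6761 → V/F = 0.4555
Converged at V/F = 0.4555.
Compositions from xᵢ = zᵢ/(1+V/F(Kᵢ−1)), yᵢ = Kᵢxᵢ:
  1: x = 0.1623, y = 0.4170
  2: x = 0.2624, y = 0.3989
  3: x = 0.5753, y = 0.1841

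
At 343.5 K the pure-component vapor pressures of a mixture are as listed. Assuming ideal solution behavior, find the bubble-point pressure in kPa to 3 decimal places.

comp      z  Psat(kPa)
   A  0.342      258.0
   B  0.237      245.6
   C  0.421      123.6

Pbub = 198.479 kPa

At the bubble point ψ → 0, so ΣzᵢKᵢ = 1 with Kᵢ = Pᵢˢᵃᵗ/P ⇒ P = ΣzᵢPᵢˢᵃᵗ.
P = 0.342·258.0 + 0.237·245.6 + 0.421·123.6 = 198.479 kPa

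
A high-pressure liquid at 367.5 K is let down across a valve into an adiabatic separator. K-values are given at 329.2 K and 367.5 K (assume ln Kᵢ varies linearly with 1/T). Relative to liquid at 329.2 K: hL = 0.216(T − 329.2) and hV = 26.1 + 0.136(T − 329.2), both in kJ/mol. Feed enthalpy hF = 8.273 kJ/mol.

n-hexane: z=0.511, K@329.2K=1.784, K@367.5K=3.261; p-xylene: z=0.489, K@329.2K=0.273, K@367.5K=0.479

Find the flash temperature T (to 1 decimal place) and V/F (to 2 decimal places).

T = 336.6 K, V/F = 0.26

Adiabatic flash: solve Rachford–Rice at each trial T, then check hF = ψ·hV(T) + (1−ψ)·hL(T).
  T = 329.2 K: K = (1.784, 0.273), RR gives ψ = 0.079, H_out = 2.066 kJ/mol
  T = 367.5 K: K = (3.261, 0.479), RR gives ψ = 0.765, H_out = 25.885 kJ/mol
  T = 348.4 K: K = (2.454, 0.368), RR gives ψ = 0.472, H_out = 15.733 kJ/mol
  T = 338.8 K: K = (2.102, 0.318), RR gives ψ = 0.306, H_out = 9.815 kJ/mol
  T = 334.0 K: K = (1.939, 0.295), RR gives ψ = 0.204, H_out = 6.281 kJ/mol
  T = 336.4 K: K = (2.019, 0.306), RR gives ψ = 0.257, H_out = 8.115 kJ/mol
Linear interpolation between T = 336.4 (H_out = 8.115) and T = 338.8 (H_out = 9.815) on hF = 8.273 gives T ≈ 336.6 K, at which ψ = 0.26.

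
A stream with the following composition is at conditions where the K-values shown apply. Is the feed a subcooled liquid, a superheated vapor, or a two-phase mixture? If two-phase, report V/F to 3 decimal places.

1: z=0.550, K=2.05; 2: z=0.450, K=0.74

ΣzᵢKᵢ = 1.460; Σzᵢ/Kᵢ = 0.876.
Since Σzᵢ/Kᵢ < 1 the mixture is above its dew point — single vapor phase.

superheated vapor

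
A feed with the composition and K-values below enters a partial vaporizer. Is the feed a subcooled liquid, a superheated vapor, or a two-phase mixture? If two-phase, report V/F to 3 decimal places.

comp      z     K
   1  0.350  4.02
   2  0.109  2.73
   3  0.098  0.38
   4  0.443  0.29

ΣzᵢKᵢ = 1.870; Σzᵢ/Kᵢ = 1.912.
Both exceed 1, so a two-phase solution exists.
Material balance + equilibrium reduce to Σ zᵢ(Kᵢ−1)/(1+ψ(Kᵢ−1)) = 0.
Newton–Raphson from ψ = 0.6:
  ψ = 0.600: g = -0.1763, g' = -1.256 → ψ = 0.460
  ψ = 0.460: g = -0.0042, g' = -1.227 → ψ = 0.456
Converged at ψ = 0.456.

two-phase, V/F = 0.456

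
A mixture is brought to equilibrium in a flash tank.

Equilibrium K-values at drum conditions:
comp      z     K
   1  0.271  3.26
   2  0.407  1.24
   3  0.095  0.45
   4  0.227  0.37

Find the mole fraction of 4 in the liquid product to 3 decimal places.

Let ψ = V/F and solve Σ zᵢ(Kᵢ−1)/(1+ψ(Kᵢ−1)) = 0.
Check two-phase: ΣzᵢKᵢ = 1.515 > 1 and Σzᵢ/Kᵢ = 1.236 > 1, so g(0) = 0.515 > 0 and g(1) = -0.236 < 0.
Newton–Raphson from ψ = 0.46:
  ψ = 0.460: g = 0.1169, g' = -0.582 → ψ = 0.661
  ψ = 0.661: g = 0.0028, g' = -0.576 → ψ = 0.666
Converged at ψ = 0.666.
Compositions from xᵢ = zᵢ/(1+ψ(Kᵢ−1)), yᵢ = Kᵢxᵢ:
  1: x = 0.108, y = 0.353
  2: x = 0.351, y = 0.435
  3: x = 0.150, y = 0.067
  4: x = 0.391, y = 0.145

x_4 = 0.391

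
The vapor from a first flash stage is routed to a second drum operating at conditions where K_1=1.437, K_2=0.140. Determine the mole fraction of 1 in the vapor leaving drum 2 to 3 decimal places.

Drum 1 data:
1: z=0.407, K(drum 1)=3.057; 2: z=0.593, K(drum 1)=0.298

Drum 1:
Let ψ₁ = V/F and solve Σ zᵢ(Kᵢ−1)/(1+ψ₁(Kᵢ−1)) = 0.
Check two-phase: ΣzᵢKᵢ = 1.421 > 1 and Σzᵢ/Kᵢ = 2.123 > 1, so g(0) = 0.421 > 0 and g(1) = -1.123 < 0.
Newton–Raphson from ψ₁ = 0.5:
  ψ₁ = 0.500: g = -0.2287, g' = -1.112 → ψ₁ = 0.294
  ψ₁ = 0.294: g = -0.0033, g' = -1.132 → ψ₁ = 0.291
Converged at ψ₁ = 0.291.
Drum-1 compositions:
  1: x = 0.254, y = 0.778
  2: x = 0.746, y = 0.222
Drum-2 feed = drum-1 vapor: z₂ = (0.7778, 0.2222).
Drum 2:
Material balance + equilibrium reduce to Σ zᵢ(Kᵢ−1)/(1+ψ₂(Kᵢ−1)) = 0.
Check two-phase: ΣzᵢKᵢ = 1.149 > 1 and Σzᵢ/Kᵢ = 2.128 > 1, so g(0) = 0.149 > 0 and g(1) = -1.128 < 0.
Newton–Raphson from ψ₂ = 0.5:
  ψ₂ = 0.500: g = -0.0563, g' = -0.606 → ψ₂ = 0.407
  ψ₂ = 0.407: g = -0.0055, g' = -0.496 → ψ₂ = 0.396
Converged at ψ₂ = 0.396.
  1: x = 0.663, y = 0.953
  2: x = 0.337, y = 0.047

y_1 (drum 2) = 0.953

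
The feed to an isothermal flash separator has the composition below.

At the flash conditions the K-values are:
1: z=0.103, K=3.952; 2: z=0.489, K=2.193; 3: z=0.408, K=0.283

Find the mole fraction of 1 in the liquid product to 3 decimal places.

x_1 = 0.040

Newton–Raphson from ψ = 0.32:
  ψ = 0.320: g = 0.1989, g' = -0.955 → ψ = 0.528
  ψ = 0.528: g = 0.0058, g' = -0.942 → ψ = 0.534
Converged at ψ = 0.534.
Compositions from xᵢ = zᵢ/(1+ψ(Kᵢ−1)), yᵢ = Kᵢxᵢ:
  1: x = 0.040, y = 0.158
  2: x = 0.299, y = 0.655
  3: x = 0.661, y = 0.187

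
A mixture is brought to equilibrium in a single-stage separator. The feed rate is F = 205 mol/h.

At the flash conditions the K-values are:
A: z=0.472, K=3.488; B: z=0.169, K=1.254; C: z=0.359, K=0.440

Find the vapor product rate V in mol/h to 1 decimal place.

Material balance + equilibrium reduce to Σ zᵢ(Kᵢ−1)/(1+ψ(Kᵢ−1)) = 0.
Check two-phase: ΣzᵢKᵢ = 2.016 > 1 and Σzᵢ/Kᵢ = 1.086 > 1, so g(0) = 1.016 > 0 and g(1) = -0.086 < 0.
Newton–Raphson from ψ = 0.5:
  ψ = 0.500: g = 0.2822, g' = -0.806 → ψ = 0.850
  ψ = 0.850: g = 0.0286, g' = -0.719 → ψ = 0.890
  ψ = 0.890: g = -0.0004, g' = -0.737 → ψ = 0.889
Converged at ψ = 0.889.
Then V = ψ·F = 0.8894·205 = 182.3 mol/h and L = F − V = 22.7 mol/h.

V = 182.3 mol/h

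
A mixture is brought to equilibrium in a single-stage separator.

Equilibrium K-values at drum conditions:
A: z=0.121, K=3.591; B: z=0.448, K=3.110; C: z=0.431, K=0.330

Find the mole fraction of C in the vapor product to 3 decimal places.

y_C = 0.253

Let β = V/F and solve Σ zᵢ(Kᵢ−1)/(1+β(Kᵢ−1)) = 0.
Feasibility: ΣzᵢKᵢ = 1.970, Σzᵢ/Kᵢ = 1.484 — both > 1, two phases present.
Newton–Raphson from β = 0.5:
  β = 0.500: g = 0.1623, g' = -1.064 → β = 0.653
  β = 0.653: g = 0.0011, g' = -1.076 → β = 0.654
Converged at β = 0.654.
Compositions from xᵢ = zᵢ/(1+β(Kᵢ−1)), yᵢ = Kᵢxᵢ:
  A: x = 0.045, y = 0.161
  B: x = 0.188, y = 0.586
  C: x = 0.767, y = 0.253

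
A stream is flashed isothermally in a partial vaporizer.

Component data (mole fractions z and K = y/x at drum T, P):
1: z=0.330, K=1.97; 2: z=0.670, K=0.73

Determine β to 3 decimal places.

Material balance + equilibrium reduce to Σ zᵢ(Kᵢ−1)/(1+β(Kᵢ−1)) = 0.
Feasibility: ΣzᵢKᵢ = 1.139, Σzᵢ/Kᵢ = 1.085 — both > 1, two phases present.
Binary case is linear: z₁(K₁−1)(1+β(K₂−1)) + z₂(K₂−1)(1+β(K₁−1)) = 0
⇒ β = [z₁(K₁−1)+z₂(K₂−1)] / [−(K₁−1)(K₂−1)] = 0.1392/0.2619 = 0.532

β = 0.532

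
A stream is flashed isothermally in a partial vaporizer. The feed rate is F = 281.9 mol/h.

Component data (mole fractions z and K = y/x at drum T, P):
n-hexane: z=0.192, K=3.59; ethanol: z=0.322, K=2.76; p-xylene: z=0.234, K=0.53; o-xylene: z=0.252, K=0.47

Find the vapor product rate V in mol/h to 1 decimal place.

V = 220.8 mol/h

Rachford–Rice: g(V/F) = Σ zᵢ(Kᵢ−1)/(1+V/F(Kᵢ−1)) = 0.
g(0) = ΣzᵢKᵢ − 1 = 0.820 and g(1) = 1 − Σzᵢ/Kᵢ = -0.148, so a root lies in (0, 1).
Newton iteration, V/F⁰ = 0.5:
  V/F = 0.500: g = 0.1926, g' = -0.746 → V/F = 0.758
  V/F = 0.758: g = 0.0164, g' = -0.652 → V/F = 0.783
Converged at V/F = 0.783.
Then V = V/F·F = 0.7833·281.9 = 220.8 mol/h and L = F − V = 61.1 mol/h.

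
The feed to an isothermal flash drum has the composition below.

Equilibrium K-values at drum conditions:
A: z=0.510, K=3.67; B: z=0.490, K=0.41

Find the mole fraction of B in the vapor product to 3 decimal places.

Iterate (Newton) starting at ψ = 0.5:
  ψ = 0.500: g = 0.1731, g' = -1.010 → ψ = 0.671
  ψ = 0.671: g = 0.0089, g' = -0.934 → ψ = 0.681
Converged at ψ = 0.681.
Compositions from xᵢ = zᵢ/(1+ψ(Kᵢ−1)), yᵢ = Kᵢxᵢ:
  A: x = 0.181, y = 0.664
  B: x = 0.819, y = 0.336

y_B = 0.336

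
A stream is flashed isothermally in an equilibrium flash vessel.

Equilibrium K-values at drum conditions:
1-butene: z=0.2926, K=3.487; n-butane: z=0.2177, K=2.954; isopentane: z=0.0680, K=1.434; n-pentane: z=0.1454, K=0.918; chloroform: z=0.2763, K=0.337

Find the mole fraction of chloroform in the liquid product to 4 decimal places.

x_chloroform = 0.6157

Let β = V/F and solve Σ zᵢ(Kᵢ−1)/(1+β(Kᵢ−1)) = 0.
g(0) = ΣzᵢKᵢ − 1 = 0.9875 and g(1) = 1 − Σzᵢ/Kᵢ = -0.1833, so a root lies in (0, 1).
Newton iteration, β⁰ = 0.5:
  β = 0.5000: g = 0.27732, g' = -0.8537 → β = 0.8248
  β = 0.8248: g = 0.00604, g' = -0.9158 → β = 0.8314
Converged at β = 0.8314.
Compositions from xᵢ = zᵢ/(1+β(Kᵢ−1)), yᵢ = Kᵢxᵢ:
  1-butene: x = 0.0954, y = 0.3326
  n-butane: x = 0.0829, y = 0.2450
  isopentane: x = 0.0500, y = 0.0717
  n-pentane: x = 0.1560, y = 0.1432
  chloroform: x = 0.6157, y = 0.2075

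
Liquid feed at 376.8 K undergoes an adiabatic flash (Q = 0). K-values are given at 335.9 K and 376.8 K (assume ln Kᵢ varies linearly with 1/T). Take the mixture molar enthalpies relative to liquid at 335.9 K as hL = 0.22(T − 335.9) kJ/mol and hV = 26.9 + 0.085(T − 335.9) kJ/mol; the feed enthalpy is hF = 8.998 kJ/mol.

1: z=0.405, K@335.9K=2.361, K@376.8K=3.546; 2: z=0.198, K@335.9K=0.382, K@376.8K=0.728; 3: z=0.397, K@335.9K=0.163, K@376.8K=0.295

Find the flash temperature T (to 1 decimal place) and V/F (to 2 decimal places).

Adiabatic flash: solve Rachford–Rice at each trial T, then check hF = ψ·hV(T) + (1−ψ)·hL(T).
  T = 335.9 K: K = (2.361, 0.382, 0.163), RR gives ψ = 0.092, H_out = 2.478 kJ/mol
  T = 376.8 K: K = (3.546, 0.728, 0.295), RR gives ψ = 0.459, H_out = 18.814 kJ/mol
  T = 356.4 K: K = (2.929, 0.538, 0.223), RR gives ψ = 0.287, H_out = 11.445 kJ/mol
  T = 346.1 K: K = (2.637, 0.455, 0.191), RR gives ψ = 0.196, H_out = 7.238 kJ/mol
  T = 351.2 K: K = (2.780, 0.495, 0.207), RR gives ψ = 0.242, H_out = 9.379 kJ/mol
  T = 348.6 K: K = (2.706, 0.474, 0.199), RR gives ψ = 0.219, H_out = 8.304 kJ/mol
  T = 349.9 K: K = (2.743, 0.485, 0.203), RR gives ψ = 0.231, H_out = 8.845 kJ/mol
Linear interpolation between T = 349.9 (H_out = 8.845) and T = 351.2 (H_out = 9.379) on hF = 8.998 gives T ≈ 350.3 K, at which ψ = 0.23.

T = 350.3 K, V/F = 0.23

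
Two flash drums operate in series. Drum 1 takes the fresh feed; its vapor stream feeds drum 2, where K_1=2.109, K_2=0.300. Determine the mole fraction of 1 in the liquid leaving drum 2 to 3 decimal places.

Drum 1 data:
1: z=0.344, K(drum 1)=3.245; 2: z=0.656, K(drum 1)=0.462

Drum 1:
Binary case is linear: z₁(K₁−1)(1+ψ₁(K₂−1)) + z₂(K₂−1)(1+ψ₁(K₁−1)) = 0
⇒ ψ₁ = [z₁(K₁−1)+z₂(K₂−1)] / [−(K₁−1)(K₂−1)] = 0.4194/1.2078 = 0.347
Drum-1 compositions:
  1: x = 0.193, y = 0.627
  2: x = 0.807, y = 0.373
Drum-2 feed = drum-1 vapor: z₂ = (0.6273, 0.3727).
Drum 2:
Binary case is linear: z₁(K₁−1)(1+ψ₂(K₂−1)) + z₂(K₂−1)(1+ψ₂(K₁−1)) = 0
⇒ ψ₂ = [z₁(K₁−1)+z₂(K₂−1)] / [−(K₁−1)(K₂−1)] = 0.4348/0.7763 = 0.560
  1: x = 0.387, y = 0.816
  2: x = 0.613, y = 0.184

x_1 (drum 2) = 0.387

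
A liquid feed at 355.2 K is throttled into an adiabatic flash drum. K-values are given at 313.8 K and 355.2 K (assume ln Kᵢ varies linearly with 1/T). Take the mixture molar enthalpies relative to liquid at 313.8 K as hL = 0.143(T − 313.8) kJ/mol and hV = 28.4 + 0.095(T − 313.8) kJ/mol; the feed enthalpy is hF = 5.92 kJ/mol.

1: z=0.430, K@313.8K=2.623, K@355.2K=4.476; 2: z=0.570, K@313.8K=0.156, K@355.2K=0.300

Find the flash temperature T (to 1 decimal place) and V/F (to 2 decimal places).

T = 317.3 K, V/F = 0.19

Adiabatic flash: solve Rachford–Rice at each trial T, then check hF = ψ·hV(T) + (1−ψ)·hL(T).
  T = 313.8 K: K = (2.623, 0.156), RR gives ψ = 0.158, H_out = 4.495 kJ/mol
  T = 355.2 K: K = (4.476, 0.300), RR gives ψ = 0.450, H_out = 17.814 kJ/mol
  T = 334.5 K: K = (3.484, 0.221), RR gives ψ = 0.322, H_out = 11.793 kJ/mol
  T = 324.1 K: K = (3.034, 0.186), RR gives ψ = 0.248, H_out = 8.404 kJ/mol
  T = 319.0 K: K = (2.827, 0.171), RR gives ψ = 0.207, H_out = 6.559 kJ/mol
  T = 316.4 K: K = (2.724, 0.163), RR gives ψ = 0.183, H_out = 5.554 kJ/mol
  T = 317.7 K: K = (2.775, 0.167), RR gives ψ = 0.195, H_out = 6.063 kJ/mol
Linear interpolation between T = 316.4 (H_out = 5.554) and T = 317.7 (H_out = 6.063) on hF = 5.92 gives T ≈ 317.3 K, at which ψ = 0.19.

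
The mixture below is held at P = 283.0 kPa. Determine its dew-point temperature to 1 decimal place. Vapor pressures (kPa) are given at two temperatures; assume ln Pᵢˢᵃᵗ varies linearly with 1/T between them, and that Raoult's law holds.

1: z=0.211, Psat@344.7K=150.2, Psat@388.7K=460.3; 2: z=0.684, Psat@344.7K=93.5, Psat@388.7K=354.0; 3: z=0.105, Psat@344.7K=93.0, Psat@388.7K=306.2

Dew-point temperature: Σzᵢ·P/Pᵢˢᵃᵗ(T) = 1. Interpolate ln Pᵢˢᵃᵗ = aᵢ + bᵢ/T.
  T = 344.7 K: ΣzᵢP/Pᵢˢᵃᵗ = 2.7874
  T = 388.7 K: ΣzᵢP/Pᵢˢᵃᵗ = 0.7736
  T = 366.7 K: ΣzᵢP/Pᵢˢᵃᵗ = 1.4118
  T = 377.7 K: ΣzᵢP/Pᵢˢᵃᵗ = 1.0358
  T = 383.2 K: ΣzᵢP/Pᵢˢᵃᵗ = 0.8932
  T = 380.4 K: ΣzᵢP/Pᵢˢᵃᵗ = 0.9626
Interpolating between 377.7 K and 380.4 K gives T ≈ 379.0 K.

T = 379.0 K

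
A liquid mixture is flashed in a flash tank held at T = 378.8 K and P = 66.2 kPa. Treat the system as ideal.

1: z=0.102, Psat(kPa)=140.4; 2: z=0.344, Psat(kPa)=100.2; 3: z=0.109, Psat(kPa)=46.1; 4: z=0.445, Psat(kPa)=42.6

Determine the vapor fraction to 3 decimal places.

ψ = 0.413

Raoult's law: Kᵢ = Pᵢˢᵃᵗ/P = Pᵢˢᵃᵗ/66.2.
  K_1 = 140.4/66.2 = 2.12085, K_2 = 100.2/66.2 = 1.51360, K_3 = 46.1/66.2 = 0.69637, K_4 = 42.6/66.2 = 0.64350
Iterate (Newton) starting at ψ = 0.45:
  ψ = 0.450: g = -0.0078, g' = -0.210 → ψ = 0.413
Converged at ψ = 0.413.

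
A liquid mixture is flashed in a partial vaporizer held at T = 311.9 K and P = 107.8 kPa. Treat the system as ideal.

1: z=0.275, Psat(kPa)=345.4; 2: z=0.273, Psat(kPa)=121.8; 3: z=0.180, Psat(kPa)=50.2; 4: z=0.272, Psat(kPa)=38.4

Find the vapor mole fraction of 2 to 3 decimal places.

Raoult's law: Kᵢ = Pᵢˢᵃᵗ/P = Pᵢˢᵃᵗ/107.8.
  K_1 = 345.4/107.8 = 3.20408, K_2 = 121.8/107.8 = 1.12987, K_3 = 50.2/107.8 = 0.46568, K_4 = 38.4/107.8 = 0.35622
Rachford–Rice: g(V/F) = Σ zᵢ(Kᵢ−1)/(1+V/F(Kᵢ−1)) = 0.
g(0) = ΣzᵢKᵢ − 1 = 0.370 and g(1) = 1 − Σzᵢ/Kᵢ = -0.478, so a root lies in (0, 1).
Newton iteration, V/F⁰ = 0.5:
  V/F = 0.500: g = -0.0678, g' = -0.647 → V/F = 0.395
  V/F = 0.395: g = 0.0009, g' = -0.671 → V/F = 0.397
Converged at V/F = 0.397.
Compositions from xᵢ = zᵢ/(1+V/F(Kᵢ−1)), yᵢ = Kᵢxᵢ:
  1: x = 0.147, y = 0.470
  2: x = 0.260, y = 0.293
  3: x = 0.228, y = 0.106
  4: x = 0.365, y = 0.130

y_2 = 0.293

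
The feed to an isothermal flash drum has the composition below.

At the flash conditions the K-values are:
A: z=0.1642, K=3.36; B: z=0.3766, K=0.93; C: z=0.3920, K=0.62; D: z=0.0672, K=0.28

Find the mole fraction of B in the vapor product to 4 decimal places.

y_B = 0.3561

Material balance + equilibrium reduce to Σ zᵢ(Kᵢ−1)/(1+ψ(Kᵢ−1)) = 0.
Feasibility: ΣzᵢKᵢ = 1.1638, Σzᵢ/Kᵢ = 1.3261 — both > 1, two phases present.
Iterate (Newton) starting at ψ = 0.42:
  ψ = 0.4200: g = -0.07915, g' = -0.3843 → ψ = 0.2141
  ψ = 0.2141: g = 0.01134, g' = -0.5213 → ψ = 0.2358
  ψ = 0.2358: g = 0.00026, g' = -0.4982 → ψ = 0.2363
Converged at ψ = 0.2363.
Compositions from xᵢ = zᵢ/(1+ψ(Kᵢ−1)), yᵢ = Kᵢxᵢ:
  A: x = 0.1054, y = 0.3542
  B: x = 0.3829, y = 0.3561
  C: x = 0.4307, y = 0.2670
  D: x = 0.0810, y = 0.0227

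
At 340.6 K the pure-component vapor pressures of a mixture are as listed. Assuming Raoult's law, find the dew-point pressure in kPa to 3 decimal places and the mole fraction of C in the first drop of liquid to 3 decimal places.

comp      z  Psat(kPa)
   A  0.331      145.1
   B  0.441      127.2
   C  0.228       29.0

At the dew point ψ → 1, so Σzᵢ/Kᵢ = 1 with Kᵢ = Pᵢˢᵃᵗ/P ⇒ 1/P = Σzᵢ/Pᵢˢᵃᵗ.
1/P = 0.331/145.1 + 0.441/127.2 + 0.228/29.0 = 0.013610 ⇒ P = 73.474 kPa
xᵢ = zᵢP/Pᵢˢᵃᵗ ⇒ x_C = 0.228·73.474/29.0 = 0.578

Pdew = 73.474 kPa, x_C = 0.578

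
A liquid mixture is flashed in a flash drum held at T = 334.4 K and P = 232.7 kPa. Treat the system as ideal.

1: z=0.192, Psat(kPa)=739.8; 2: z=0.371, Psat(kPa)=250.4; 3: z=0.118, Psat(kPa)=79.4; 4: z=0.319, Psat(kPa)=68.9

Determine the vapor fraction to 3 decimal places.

ψ = 0.158

Raoult's law: Kᵢ = Pᵢˢᵃᵗ/P = Pᵢˢᵃᵗ/232.7.
  K_1 = 739.8/232.7 = 3.17920, K_2 = 250.4/232.7 = 1.07606, K_3 = 79.4/232.7 = 0.34121, K_4 = 68.9/232.7 = 0.29609
Material balance + equilibrium reduce to Σ zᵢ(Kᵢ−1)/(1+ψ(Kᵢ−1)) = 0.
Feasibility: ΣzᵢKᵢ = 1.144, Σzᵢ/Kᵢ = 1.828 — both > 1, two phases present.
Newton–Raphson from ψ = 0.68:
  ψ = 0.680: g = -0.3761, g' = -0.900 → ψ = 0.262
  ψ = 0.262: g = -0.0752, g' = -0.684 → ψ = 0.152
  ψ = 0.152: g = 0.0044, g' = -0.778 → ψ = 0.158
Converged at ψ = 0.158.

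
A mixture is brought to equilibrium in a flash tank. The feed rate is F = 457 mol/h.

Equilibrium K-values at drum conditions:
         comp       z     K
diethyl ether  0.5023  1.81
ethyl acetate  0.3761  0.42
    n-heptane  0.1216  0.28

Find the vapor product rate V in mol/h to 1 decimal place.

Let ψ = V/F and solve Σ zᵢ(Kᵢ−1)/(1+ψ(Kᵢ−1)) = 0.
Feasibility: ΣzᵢKᵢ = 1.1012, Σzᵢ/Kᵢ = 1.6073 — both > 1, two phases present.
Newton iteration, ψ⁰ = 0.5:
  ψ = 0.5000: g = -0.15445, g' = -0.5718 → ψ = 0.2299
  ψ = 0.2299: g = -0.01363, g' = -0.4932 → ψ = 0.2023
  ψ = 0.2023: g = -0.00002, g' = -0.4920 → ψ = 0.2022
Converged at ψ = 0.2022.
Then V = ψ·F = 0.2022·457 = 92.4 mol/h and L = F − V = 364.6 mol/h.

V = 92.4 mol/h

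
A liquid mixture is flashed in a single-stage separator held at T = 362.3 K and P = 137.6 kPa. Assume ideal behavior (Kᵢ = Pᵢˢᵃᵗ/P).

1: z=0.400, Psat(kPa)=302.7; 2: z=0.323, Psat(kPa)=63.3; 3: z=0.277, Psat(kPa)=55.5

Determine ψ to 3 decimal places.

Raoult's law: Kᵢ = Pᵢˢᵃᵗ/P = Pᵢˢᵃᵗ/137.6.
  K_1 = 302.7/137.6 = 2.19985, K_2 = 63.3/137.6 = 0.46003, K_3 = 55.5/137.6 = 0.40334
Material balance + equilibrium reduce to Σ zᵢ(Kᵢ−1)/(1+ψ(Kᵢ−1)) = 0.
Check two-phase: ΣzᵢKᵢ = 1.140 > 1 and Σzᵢ/Kᵢ = 1.571 > 1, so g(0) = 0.140 > 0 and g(1) = -0.571 < 0.
Iterate (Newton) starting at ψ = 0.5:
  ψ = 0.500: g = -0.1745, g' = -0.602 → ψ = 0.210
  ψ = 0.210: g = -0.0024, g' = -0.616 → ψ = 0.206
Converged at ψ = 0.206.

ψ = 0.206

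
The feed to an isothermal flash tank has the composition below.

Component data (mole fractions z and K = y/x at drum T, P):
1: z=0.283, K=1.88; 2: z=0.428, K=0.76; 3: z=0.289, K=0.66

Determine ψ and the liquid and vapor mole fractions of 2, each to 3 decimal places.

ψ = 0.193, x_2 = 0.449, y_2 = 0.341

Iterate (Newton) starting at ψ = 0.68:
  ψ = 0.680: g = -0.0948, g' = -0.178 → ψ = 0.146
  ψ = 0.146: g = 0.0108, g' = -0.236 → ψ = 0.192
  ψ = 0.192: g = 0.0002, g' = -0.226 → ψ = 0.193
Converged at ψ = 0.193.
Compositions from xᵢ = zᵢ/(1+ψ(Kᵢ−1)), yᵢ = Kᵢxᵢ:
  1: x = 0.242, y = 0.455
  2: x = 0.449, y = 0.341
  3: x = 0.309, y = 0.204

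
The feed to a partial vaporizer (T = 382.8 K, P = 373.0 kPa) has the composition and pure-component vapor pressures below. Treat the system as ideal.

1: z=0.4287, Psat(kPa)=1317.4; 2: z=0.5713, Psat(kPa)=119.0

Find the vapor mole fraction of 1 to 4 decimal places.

y_1 = 0.7486

Raoult's law: Kᵢ = Pᵢˢᵃᵗ/P = Pᵢˢᵃᵗ/373.0.
  K_1 = 1317.4/373.0 = 3.531903, K_2 = 119.0/373.0 = 0.319035
Material balance + equilibrium reduce to Σ zᵢ(Kᵢ−1)/(1+V/F(Kᵢ−1)) = 0.
Feasibility: ΣzᵢKᵢ = 1.6964, Σzᵢ/Kᵢ = 1.9121 — both > 1, two phases present.
Binary case is linear: z₁(K₁−1)(1+V/F(K₂−1)) + z₂(K₂−1)(1+V/F(K₁−1)) = 0
⇒ V/F = [z₁(K₁−1)+z₂(K₂−1)] / [−(K₁−1)(K₂−1)] = 0.69639/1.72414 = 0.4039
Compositions from xᵢ = zᵢ/(1+V/F(Kᵢ−1)), yᵢ = Kᵢxᵢ:
  1: x = 0.2119, y = 0.7486
  2: x = 0.7881, y = 0.2514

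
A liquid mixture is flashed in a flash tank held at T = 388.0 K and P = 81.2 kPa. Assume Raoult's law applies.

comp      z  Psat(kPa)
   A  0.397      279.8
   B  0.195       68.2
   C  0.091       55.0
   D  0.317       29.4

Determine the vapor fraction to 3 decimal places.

ψ = 0.593

Raoult's law: Kᵢ = Pᵢˢᵃᵗ/P = Pᵢˢᵃᵗ/81.2.
  K_A = 279.8/81.2 = 3.44581, K_B = 68.2/81.2 = 0.83990, K_C = 55.0/81.2 = 0.67734, K_D = 29.4/81.2 = 0.36207
Let ψ = V/F and solve Σ zᵢ(Kᵢ−1)/(1+ψ(Kᵢ−1)) = 0.
Feasibility: ΣzᵢKᵢ = 1.708, Σzᵢ/Kᵢ = 1.357 — both > 1, two phases present.
Newton–Raphson from ψ = 0.5:
  ψ = 0.500: g = 0.0709, g' = -0.778 → ψ = 0.591
  ψ = 0.591: g = 0.0016, g' = -0.750 → ψ = 0.593
Converged at ψ = 0.593.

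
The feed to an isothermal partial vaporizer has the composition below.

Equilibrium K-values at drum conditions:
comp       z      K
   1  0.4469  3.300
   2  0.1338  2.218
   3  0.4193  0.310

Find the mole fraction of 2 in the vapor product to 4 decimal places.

Iterate (Newton) starting at ψ = 0.31:
  ψ = 0.3100: g = 0.35030, g' = -1.2333 → ψ = 0.5940
  ψ = 0.5940: g = 0.03867, g' = -1.0623 → ψ = 0.6304
  ψ = 0.6304: g = -0.00034, g' = -1.0827 → ψ = 0.6301
Converged at ψ = 0.6301.
Compositions from xᵢ = zᵢ/(1+ψ(Kᵢ−1)), yᵢ = Kᵢxᵢ:
  1: x = 0.1825, y = 0.6021
  2: x = 0.0757, y = 0.1679
  3: x = 0.7418, y = 0.2300

y_2 = 0.1679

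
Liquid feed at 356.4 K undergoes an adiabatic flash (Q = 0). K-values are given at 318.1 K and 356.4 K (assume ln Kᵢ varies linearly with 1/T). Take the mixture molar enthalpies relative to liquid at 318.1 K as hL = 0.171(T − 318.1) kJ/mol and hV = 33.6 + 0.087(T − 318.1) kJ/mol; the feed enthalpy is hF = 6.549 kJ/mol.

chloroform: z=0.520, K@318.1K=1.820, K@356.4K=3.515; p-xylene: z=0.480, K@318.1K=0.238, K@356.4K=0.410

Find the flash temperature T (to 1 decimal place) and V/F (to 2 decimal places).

T = 321.3 K, V/F = 0.18

Adiabatic flash: solve Rachford–Rice at each trial T, then check hF = ψ·hV(T) + (1−ψ)·hL(T).
  T = 318.1 K: K = (1.820, 0.238), RR gives ψ = 0.097, H_out = 3.261 kJ/mol
  T = 356.4 K: K = (3.515, 0.410), RR gives ψ = 0.691, H_out = 27.529 kJ/mol
  T = 337.2 K: K = (2.575, 0.317), RR gives ψ = 0.457, H_out = 17.874 kJ/mol
  T = 327.6 K: K = (2.174, 0.276), RR gives ψ = 0.309, H_out = 11.757 kJ/mol
  T = 322.9 K: K = (1.993, 0.257), RR gives ψ = 0.216, H_out = 8.003 kJ/mol
  T = 320.5 K: K = (1.905, 0.247), RR gives ψ = 0.161, H_out = 5.774 kJ/mol
Linear interpolation between T = 320.5 (H_out = 5.774) and T = 322.9 (H_out = 8.003) on hF = 6.549 gives T ≈ 321.3 K, at which ψ = 0.18.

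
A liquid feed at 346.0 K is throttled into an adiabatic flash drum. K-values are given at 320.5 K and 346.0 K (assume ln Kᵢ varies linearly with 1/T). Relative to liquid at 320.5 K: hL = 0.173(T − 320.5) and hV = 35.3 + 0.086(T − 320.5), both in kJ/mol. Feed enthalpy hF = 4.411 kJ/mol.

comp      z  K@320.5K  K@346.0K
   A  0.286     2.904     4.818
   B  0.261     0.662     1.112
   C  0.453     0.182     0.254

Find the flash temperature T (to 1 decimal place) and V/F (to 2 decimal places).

Adiabatic flash: solve Rachford–Rice at each trial T, then check hF = ψ·hV(T) + (1−ψ)·hL(T).
  T = 320.5 K: K = (2.904, 0.662, 0.182), RR gives ψ = 0.068, H_out = 2.384 kJ/mol
  T = 346.0 K: K = (4.818, 1.112, 0.254), RR gives ψ = 0.382, H_out = 17.037 kJ/mol
  T = 333.2 K: K = (3.773, 0.866, 0.216), RR gives ψ = 0.242, H_out = 10.479 kJ/mol
  T = 326.9 K: K = (3.322, 0.760, 0.199), RR gives ψ = 0.162, H_out = 6.744 kJ/mol
  T = 323.7 K: K = (3.108, 0.710, 0.190), RR gives ψ = 0.117, H_out = 4.652 kJ/mol
  T = 322.1 K: K = (3.005, 0.686, 0.186), RR gives ψ = 0.093, H_out = 3.542 kJ/mol
  T = 322.9 K: K = (3.056, 0.698, 0.188), RR gives ψ = 0.105, H_out = 4.103 kJ/mol
Linear interpolation between T = 322.9 (H_out = 4.103) and T = 323.7 (H_out = 4.652) on hF = 4.411 gives T ≈ 323.3 K, at which ψ = 0.11.

T = 323.3 K, V/F = 0.11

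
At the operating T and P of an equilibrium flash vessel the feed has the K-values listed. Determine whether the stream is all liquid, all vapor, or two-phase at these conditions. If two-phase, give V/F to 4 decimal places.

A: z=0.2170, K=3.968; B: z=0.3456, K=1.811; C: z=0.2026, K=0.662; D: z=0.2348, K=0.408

ΣzᵢKᵢ = 1.7169; Σzᵢ/Kᵢ = 1.1271.
Both exceed 1, so a two-phase solution exists.
Newton–Raphson from ψ = 0.54:
  ψ = 0.5400: g = 0.15429, g' = -0.6045 → ψ = 0.7952
  ψ = 0.7952: g = 0.00577, g' = -0.5904 → ψ = 0.8050
Converged at ψ = 0.8050.

two-phase, V/F = 0.8050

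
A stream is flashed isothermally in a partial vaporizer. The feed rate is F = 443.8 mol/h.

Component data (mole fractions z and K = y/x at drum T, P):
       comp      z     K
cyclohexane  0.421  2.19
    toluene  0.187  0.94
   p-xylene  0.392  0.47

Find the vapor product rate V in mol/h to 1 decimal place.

V = 242.0 mol/h

Material balance + equilibrium reduce to Σ zᵢ(Kᵢ−1)/(1+ψ(Kᵢ−1)) = 0.
g(0) = ΣzᵢKᵢ − 1 = 0.282 and g(1) = 1 − Σzᵢ/Kᵢ = -0.225, so a root lies in (0, 1).
Newton iteration, ψ⁰ = 0.3:
  ψ = 0.300: g = 0.1107, g' = -0.480 → ψ = 0.531
  ψ = 0.531: g = 0.0065, g' = -0.438 → ψ = 0.545
Converged at ψ = 0.545.
Then V = ψ·F = 0.5453·443.8 = 242.0 mol/h and L = F − V = 201.8 mol/h.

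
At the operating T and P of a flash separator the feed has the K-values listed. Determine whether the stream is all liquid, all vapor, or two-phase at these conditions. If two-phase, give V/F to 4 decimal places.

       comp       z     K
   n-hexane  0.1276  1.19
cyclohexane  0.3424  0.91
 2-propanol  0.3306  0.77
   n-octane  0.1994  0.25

ΣzᵢKᵢ = 0.7678; Σzᵢ/Kᵢ = 1.7104.
Since ΣzᵢKᵢ < 1 the mixture is below its bubble point — single liquid phase.

all liquid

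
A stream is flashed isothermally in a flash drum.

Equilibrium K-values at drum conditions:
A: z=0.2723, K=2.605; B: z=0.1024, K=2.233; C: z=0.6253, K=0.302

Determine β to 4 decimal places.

Iterate (Newton) starting at β = 0.5:
  β = 0.5000: g = -0.34987, g' = -0.9943 → β = 0.1481
  β = 0.1481: g = -0.02694, g' = -0.9481 → β = 0.1197
  β = 0.1197: g = 0.00036, g' = -0.9745 → β = 0.1201
Converged at β = 0.1201.

β = 0.1201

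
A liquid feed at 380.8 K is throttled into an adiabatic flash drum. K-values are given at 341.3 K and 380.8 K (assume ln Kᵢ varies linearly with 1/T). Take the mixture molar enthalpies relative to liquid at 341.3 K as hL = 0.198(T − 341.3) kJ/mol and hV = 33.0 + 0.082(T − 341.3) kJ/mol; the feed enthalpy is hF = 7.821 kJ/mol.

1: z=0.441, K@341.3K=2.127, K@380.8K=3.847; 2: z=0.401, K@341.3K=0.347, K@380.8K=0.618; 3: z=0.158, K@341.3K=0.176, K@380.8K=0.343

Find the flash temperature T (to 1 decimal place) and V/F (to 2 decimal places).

T = 345.7 K, V/F = 0.21

Adiabatic flash: solve Rachford–Rice at each trial T, then check hF = ψ·hV(T) + (1−ψ)·hL(T).
  T = 341.3 K: K = (2.127, 0.347, 0.176), RR gives ψ = 0.132, H_out = 4.356 kJ/mol
  T = 380.8 K: K = (3.847, 0.618, 0.343), RR gives ψ = 0.725, H_out = 28.412 kJ/mol
  T = 361.1 K: K = (2.909, 0.471, 0.250), RR gives ψ = 0.445, H_out = 17.582 kJ/mol
  T = 351.2 K: K = (2.499, 0.406, 0.211), RR gives ψ = 0.303, H_out = 11.617 kJ/mol
  T = 346.2 K: K = (2.306, 0.375, 0.193), RR gives ψ = 0.222, H_out = 8.185 kJ/mol
  T = 343.8 K: K = (2.217, 0.361, 0.184), RR gives ψ = 0.180, H_out = 6.379 kJ/mol
Linear interpolation between T = 343.8 (H_out = 6.379) and T = 346.2 (H_out = 8.185) on hF = 7.821 gives T ≈ 345.7 K, at which ψ = 0.21.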